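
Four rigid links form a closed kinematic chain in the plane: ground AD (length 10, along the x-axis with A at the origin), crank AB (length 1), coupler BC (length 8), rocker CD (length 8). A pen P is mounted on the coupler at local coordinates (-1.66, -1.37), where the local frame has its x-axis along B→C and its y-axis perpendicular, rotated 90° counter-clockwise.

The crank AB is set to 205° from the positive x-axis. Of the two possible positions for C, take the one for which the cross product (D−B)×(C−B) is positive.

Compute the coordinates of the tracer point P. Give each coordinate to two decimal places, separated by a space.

-0.95 -2.57

A=(0,0), D=(10.00,0)
B = A + 1.00·(cos205°, sin205°) = (-0.9063, -0.4226)
|BD| = 10.9145
circle(B,8.00) ∩ circle(D,8.00): a=5.4572, h=5.8497
  candidates: C₊=(4.3203,5.6340) cross=63.846; C₋=(4.7733,-6.0566) cross=-63.846
  mode + wants cross > 0 → take C=(4.3203,5.6340) (cross=63.846)
ex = (C−B)/|BC| = (0.6533,0.7571); ey = (-0.7571,0.6533)
P = B + -1.66·ex + -1.37·ey = (-0.9536,-2.5744)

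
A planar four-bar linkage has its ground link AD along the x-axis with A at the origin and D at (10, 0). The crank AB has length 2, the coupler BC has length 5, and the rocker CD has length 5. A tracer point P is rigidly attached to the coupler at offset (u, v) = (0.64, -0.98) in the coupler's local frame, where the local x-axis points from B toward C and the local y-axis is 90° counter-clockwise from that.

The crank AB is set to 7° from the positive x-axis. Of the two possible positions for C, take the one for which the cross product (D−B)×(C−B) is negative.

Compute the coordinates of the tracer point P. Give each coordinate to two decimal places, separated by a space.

A=(0,0), D=(10.00,0)
B = A + 2.00·(cos7°, sin7°) = (1.9851, 0.2437)
|BD| = 8.0186
circle(B,5.00) ∩ circle(D,5.00): a=4.0093, h=2.9876
  candidates: C₊=(6.0834,3.1080) cross=23.956; C₋=(5.9017,-2.8643) cross=-23.956
  mode - wants cross < 0 → take C=(5.9017,-2.8643) (cross=-23.956)
ex = (C−B)/|BC| = (0.7833,-0.6216); ey = (0.6216,0.7833)
P = B + 0.64·ex + -0.98·ey = (1.8772,-0.9218)

1.88 -0.92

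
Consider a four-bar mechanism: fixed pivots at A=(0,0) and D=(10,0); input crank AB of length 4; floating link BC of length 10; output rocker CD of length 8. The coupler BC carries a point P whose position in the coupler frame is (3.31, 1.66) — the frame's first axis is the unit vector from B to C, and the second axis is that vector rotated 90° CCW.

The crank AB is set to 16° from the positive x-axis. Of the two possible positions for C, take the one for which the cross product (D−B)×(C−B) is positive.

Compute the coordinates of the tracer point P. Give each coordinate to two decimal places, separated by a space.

5.14 4.57

A=(0,0), D=(10.00,0)
B = A + 4.00·(cos16°, sin16°) = (3.8450, 1.1025)
|BD| = 6.2529
circle(B,10.00) ∩ circle(D,8.00): a=6.0051, h=7.9962
  candidates: C₊=(11.1660,7.9146) cross=49.999; C₋=(8.3461,-7.8272) cross=-49.999
  mode + wants cross > 0 → take C=(11.1660,7.9146) (cross=49.999)
ex = (C−B)/|BC| = (0.7321,0.6812); ey = (-0.6812,0.7321)
P = B + 3.31·ex + 1.66·ey = (5.1375,4.5726)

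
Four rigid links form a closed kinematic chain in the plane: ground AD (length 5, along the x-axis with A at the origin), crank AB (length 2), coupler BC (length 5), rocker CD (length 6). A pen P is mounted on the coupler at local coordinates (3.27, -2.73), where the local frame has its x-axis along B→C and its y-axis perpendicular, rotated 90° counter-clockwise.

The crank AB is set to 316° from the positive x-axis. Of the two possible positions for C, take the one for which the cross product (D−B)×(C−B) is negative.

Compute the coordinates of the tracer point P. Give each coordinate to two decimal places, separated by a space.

0.47 -5.54

A=(0,0), D=(5.00,0)
B = A + 2.00·(cos316°, sin316°) = (1.4387, -1.3893)
|BD| = 3.8227
circle(B,5.00) ∩ circle(D,6.00): a=0.4726, h=4.9776
  candidates: C₊=(0.0699,3.4197) cross=19.028; C₋=(3.6880,-5.8548) cross=-19.028
  mode - wants cross < 0 → take C=(3.6880,-5.8548) (cross=-19.028)
ex = (C−B)/|BC| = (0.4499,-0.8931); ey = (0.8931,0.4499)
P = B + 3.27·ex + -2.73·ey = (0.4716,-5.5379)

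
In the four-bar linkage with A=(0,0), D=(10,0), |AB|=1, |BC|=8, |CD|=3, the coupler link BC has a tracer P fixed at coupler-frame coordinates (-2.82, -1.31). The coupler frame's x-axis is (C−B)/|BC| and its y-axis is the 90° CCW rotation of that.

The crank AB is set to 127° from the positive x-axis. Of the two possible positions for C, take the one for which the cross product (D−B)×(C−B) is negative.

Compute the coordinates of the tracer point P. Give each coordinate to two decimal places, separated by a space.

A=(0,0), D=(10.00,0)
B = A + 1.00·(cos127°, sin127°) = (-0.6018, 0.7986)
|BD| = 10.6319
circle(B,8.00) ∩ circle(D,3.00): a=7.9025, h=1.2452
  candidates: C₊=(7.3719,1.4467) cross=13.239; C₋=(7.1848,-1.0367) cross=-13.239
  mode - wants cross < 0 → take C=(7.1848,-1.0367) (cross=-13.239)
ex = (C−B)/|BC| = (0.9733,-0.2294); ey = (0.2294,0.9733)
P = B + -2.82·ex + -1.31·ey = (-3.6471,0.1705)

-3.65 0.17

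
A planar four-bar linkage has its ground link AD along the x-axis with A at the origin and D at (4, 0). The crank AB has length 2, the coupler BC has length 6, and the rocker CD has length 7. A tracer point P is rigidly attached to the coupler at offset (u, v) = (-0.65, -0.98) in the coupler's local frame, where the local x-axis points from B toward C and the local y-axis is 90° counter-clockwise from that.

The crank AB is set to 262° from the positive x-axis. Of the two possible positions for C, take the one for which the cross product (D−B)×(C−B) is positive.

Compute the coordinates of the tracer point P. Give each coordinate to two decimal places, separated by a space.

0.84 -2.35

A=(0,0), D=(4.00,0)
B = A + 2.00·(cos262°, sin262°) = (-0.2783, -1.9805)
|BD| = 4.7145
circle(B,6.00) ∩ circle(D,7.00): a=0.9785, h=5.9197
  candidates: C₊=(-1.8771,3.8025) cross=27.908; C₋=(3.0965,-6.9414) cross=-27.908
  mode + wants cross > 0 → take C=(-1.8771,3.8025) (cross=27.908)
ex = (C−B)/|BC| = (-0.2665,0.9638); ey = (-0.9638,-0.2665)
P = B + -0.65·ex + -0.98·ey = (0.8394,-2.3459)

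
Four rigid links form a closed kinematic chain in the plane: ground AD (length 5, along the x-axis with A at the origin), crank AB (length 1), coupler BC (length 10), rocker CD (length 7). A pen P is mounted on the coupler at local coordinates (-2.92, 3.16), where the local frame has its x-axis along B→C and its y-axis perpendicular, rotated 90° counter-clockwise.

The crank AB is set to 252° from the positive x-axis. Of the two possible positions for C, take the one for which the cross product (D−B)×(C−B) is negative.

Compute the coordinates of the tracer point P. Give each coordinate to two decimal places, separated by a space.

-1.12 3.27

A=(0,0), D=(5.00,0)
B = A + 1.00·(cos252°, sin252°) = (-0.3090, -0.9511)
|BD| = 5.3935
circle(B,10.00) ∩ circle(D,7.00): a=7.4247, h=6.6988
  candidates: C₊=(5.8181,6.9520) cross=36.130; C₋=(8.1805,-6.2357) cross=-36.130
  mode - wants cross < 0 → take C=(8.1805,-6.2357) (cross=-36.130)
ex = (C−B)/|BC| = (0.8490,-0.5285); ey = (0.5285,0.8490)
P = B + -2.92·ex + 3.16·ey = (-1.1180,3.2748)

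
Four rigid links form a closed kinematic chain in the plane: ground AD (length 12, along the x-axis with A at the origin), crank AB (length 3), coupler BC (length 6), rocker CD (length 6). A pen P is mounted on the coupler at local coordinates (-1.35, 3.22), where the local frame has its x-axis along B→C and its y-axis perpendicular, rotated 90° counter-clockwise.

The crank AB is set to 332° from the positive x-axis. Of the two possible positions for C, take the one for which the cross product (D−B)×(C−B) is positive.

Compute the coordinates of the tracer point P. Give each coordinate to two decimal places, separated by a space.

A=(0,0), D=(12.00,0)
B = A + 3.00·(cos332°, sin332°) = (2.6488, -1.4084)
|BD| = 9.4566
circle(B,6.00) ∩ circle(D,6.00): a=4.7283, h=3.6937
  candidates: C₊=(6.7743,2.9482) cross=34.929; C₋=(7.8745,-4.3567) cross=-34.929
  mode + wants cross > 0 → take C=(6.7743,2.9482) (cross=34.929)
ex = (C−B)/|BC| = (0.6876,0.7261); ey = (-0.7261,0.6876)
P = B + -1.35·ex + 3.22·ey = (-0.6175,-0.1747)

-0.62 -0.17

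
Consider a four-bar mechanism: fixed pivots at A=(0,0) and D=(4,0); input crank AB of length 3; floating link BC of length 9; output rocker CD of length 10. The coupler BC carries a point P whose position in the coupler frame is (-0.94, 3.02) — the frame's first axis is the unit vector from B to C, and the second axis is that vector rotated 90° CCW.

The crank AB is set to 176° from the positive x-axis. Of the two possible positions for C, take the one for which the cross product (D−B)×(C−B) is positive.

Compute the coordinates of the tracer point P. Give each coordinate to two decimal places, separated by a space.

-6.15 0.11

A=(0,0), D=(4.00,0)
B = A + 3.00·(cos176°, sin176°) = (-2.9927, 0.2093)
|BD| = 6.9958
circle(B,9.00) ∩ circle(D,10.00): a=2.1400, h=8.7419
  candidates: C₊=(-0.5922,8.8832) cross=61.157; C₋=(-1.1152,-8.5927) cross=-61.157
  mode + wants cross > 0 → take C=(-0.5922,8.8832) (cross=61.157)
ex = (C−B)/|BC| = (0.2667,0.9638); ey = (-0.9638,0.2667)
P = B + -0.94·ex + 3.02·ey = (-6.1540,0.1088)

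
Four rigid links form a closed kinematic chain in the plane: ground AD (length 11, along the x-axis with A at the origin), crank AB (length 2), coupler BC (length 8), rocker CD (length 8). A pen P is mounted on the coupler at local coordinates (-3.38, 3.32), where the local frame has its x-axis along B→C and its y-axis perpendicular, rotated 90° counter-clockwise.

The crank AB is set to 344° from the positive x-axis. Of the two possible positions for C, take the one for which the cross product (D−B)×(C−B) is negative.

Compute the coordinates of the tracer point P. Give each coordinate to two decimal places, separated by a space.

A=(0,0), D=(11.00,0)
B = A + 2.00·(cos344°, sin344°) = (1.9225, -0.5513)
|BD| = 9.0942
circle(B,8.00) ∩ circle(D,8.00): a=4.5471, h=6.5821
  candidates: C₊=(6.0623,6.2943) cross=59.859; C₋=(6.8603,-6.8456) cross=-59.859
  mode - wants cross < 0 → take C=(6.8603,-6.8456) (cross=-59.859)
ex = (C−B)/|BC| = (0.6172,-0.7868); ey = (0.7868,0.6172)
P = B + -3.38·ex + 3.32·ey = (2.4485,4.1572)

2.45 4.16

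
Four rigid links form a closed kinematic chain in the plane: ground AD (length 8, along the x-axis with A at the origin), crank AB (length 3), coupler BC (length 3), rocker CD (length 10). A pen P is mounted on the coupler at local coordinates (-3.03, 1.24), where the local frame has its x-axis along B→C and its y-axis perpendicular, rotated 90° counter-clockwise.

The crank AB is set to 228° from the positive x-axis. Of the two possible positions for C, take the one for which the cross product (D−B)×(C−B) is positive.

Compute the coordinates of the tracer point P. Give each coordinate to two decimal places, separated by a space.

A=(0,0), D=(8.00,0)
B = A + 3.00·(cos228°, sin228°) = (-2.0074, -2.2294)
|BD| = 10.2527
circle(B,3.00) ∩ circle(D,10.00): a=0.6885, h=2.9199
  candidates: C₊=(-1.9703,0.7703) cross=29.937; C₋=(-0.7004,-4.9298) cross=-29.937
  mode + wants cross > 0 → take C=(-1.9703,0.7703) (cross=29.937)
ex = (C−B)/|BC| = (0.0124,0.9999); ey = (-0.9999,0.0124)
P = B + -3.03·ex + 1.24·ey = (-3.2848,-5.2439)

-3.28 -5.24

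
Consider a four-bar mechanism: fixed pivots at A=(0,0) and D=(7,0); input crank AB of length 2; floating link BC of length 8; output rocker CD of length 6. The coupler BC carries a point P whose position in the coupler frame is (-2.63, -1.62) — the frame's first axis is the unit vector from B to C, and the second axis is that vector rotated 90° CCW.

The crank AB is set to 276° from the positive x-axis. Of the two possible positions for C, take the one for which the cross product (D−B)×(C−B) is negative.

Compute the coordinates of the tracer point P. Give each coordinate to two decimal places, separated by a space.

A=(0,0), D=(7.00,0)
B = A + 2.00·(cos276°, sin276°) = (0.2091, -1.9890)
|BD| = 7.0762
circle(B,8.00) ∩ circle(D,6.00): a=5.5166, h=5.7937
  candidates: C₊=(3.8747,5.1217) cross=40.998; C₋=(7.1318,-5.9986) cross=-40.998
  mode - wants cross < 0 → take C=(7.1318,-5.9986) (cross=-40.998)
ex = (C−B)/|BC| = (0.8653,-0.5012); ey = (0.5012,0.8653)
P = B + -2.63·ex + -1.62·ey = (-2.8787,-2.0728)

-2.88 -2.07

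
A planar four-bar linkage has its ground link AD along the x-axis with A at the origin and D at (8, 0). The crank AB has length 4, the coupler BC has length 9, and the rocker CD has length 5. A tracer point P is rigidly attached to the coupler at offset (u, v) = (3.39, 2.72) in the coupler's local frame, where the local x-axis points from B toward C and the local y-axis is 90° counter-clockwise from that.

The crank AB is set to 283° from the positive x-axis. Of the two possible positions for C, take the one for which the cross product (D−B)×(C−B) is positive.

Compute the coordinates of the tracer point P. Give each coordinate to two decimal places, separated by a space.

0.07 0.37

A=(0,0), D=(8.00,0)
B = A + 4.00·(cos283°, sin283°) = (0.8998, -3.8975)
|BD| = 8.0996
circle(B,9.00) ∩ circle(D,5.00): a=7.5068, h=4.9647
  candidates: C₊=(5.0913,4.0669) cross=40.212; C₋=(9.8693,-4.6374) cross=-40.212
  mode + wants cross > 0 → take C=(5.0913,4.0669) (cross=40.212)
ex = (C−B)/|BC| = (0.4657,0.8849); ey = (-0.8849,0.4657)
P = B + 3.39·ex + 2.72·ey = (0.0716,0.3692)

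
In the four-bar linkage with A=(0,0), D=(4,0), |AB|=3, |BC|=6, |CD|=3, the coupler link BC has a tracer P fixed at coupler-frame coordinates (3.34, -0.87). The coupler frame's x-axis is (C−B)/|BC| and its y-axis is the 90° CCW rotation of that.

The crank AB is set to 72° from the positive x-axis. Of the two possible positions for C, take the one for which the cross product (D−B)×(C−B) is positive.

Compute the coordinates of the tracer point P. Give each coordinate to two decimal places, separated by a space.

A=(0,0), D=(4.00,0)
B = A + 3.00·(cos72°, sin72°) = (0.9271, 2.8532)
|BD| = 4.1933
circle(B,6.00) ∩ circle(D,3.00): a=5.3161, h=2.7820
  candidates: C₊=(6.7157,1.2747) cross=11.666; C₋=(2.9299,-2.8027) cross=-11.666
  mode + wants cross > 0 → take C=(6.7157,1.2747) (cross=11.666)
ex = (C−B)/|BC| = (0.9648,-0.2631); ey = (0.2631,0.9648)
P = B + 3.34·ex + -0.87·ey = (3.9205,1.1352)

3.92 1.14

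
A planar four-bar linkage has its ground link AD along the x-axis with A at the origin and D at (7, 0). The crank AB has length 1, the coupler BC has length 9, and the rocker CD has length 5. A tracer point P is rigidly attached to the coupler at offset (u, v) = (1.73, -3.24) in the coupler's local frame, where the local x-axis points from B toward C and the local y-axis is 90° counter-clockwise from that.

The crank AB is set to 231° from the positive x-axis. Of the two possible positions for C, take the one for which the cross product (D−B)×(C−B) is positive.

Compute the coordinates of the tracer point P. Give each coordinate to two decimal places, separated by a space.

2.77 -2.17

A=(0,0), D=(7.00,0)
B = A + 1.00·(cos231°, sin231°) = (-0.6293, -0.7771)
|BD| = 7.6688
circle(B,9.00) ∩ circle(D,5.00): a=7.4856, h=4.9966
  candidates: C₊=(6.3113,4.9523) cross=38.318; C₋=(7.3241,-4.9895) cross=-38.318
  mode + wants cross > 0 → take C=(6.3113,4.9523) (cross=38.318)
ex = (C−B)/|BC| = (0.7712,0.6366); ey = (-0.6366,0.7712)
P = B + 1.73·ex + -3.24·ey = (2.7674,-2.1745)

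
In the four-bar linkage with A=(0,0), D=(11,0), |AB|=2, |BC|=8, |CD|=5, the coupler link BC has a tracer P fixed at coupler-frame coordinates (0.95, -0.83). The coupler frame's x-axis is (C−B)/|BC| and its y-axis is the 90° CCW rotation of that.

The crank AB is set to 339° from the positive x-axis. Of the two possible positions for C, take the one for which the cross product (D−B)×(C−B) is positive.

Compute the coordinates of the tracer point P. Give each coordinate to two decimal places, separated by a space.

A=(0,0), D=(11.00,0)
B = A + 2.00·(cos339°, sin339°) = (1.8672, -0.7167)
|BD| = 9.1609
circle(B,8.00) ∩ circle(D,5.00): a=6.7091, h=4.3576
  candidates: C₊=(8.2147,4.1524) cross=39.919; C₋=(8.8966,-4.5360) cross=-39.919
  mode + wants cross > 0 → take C=(8.2147,4.1524) (cross=39.919)
ex = (C−B)/|BC| = (0.7934,0.6086); ey = (-0.6086,0.7934)
P = B + 0.95·ex + -0.83·ey = (3.1261,-0.7971)

3.13 -0.80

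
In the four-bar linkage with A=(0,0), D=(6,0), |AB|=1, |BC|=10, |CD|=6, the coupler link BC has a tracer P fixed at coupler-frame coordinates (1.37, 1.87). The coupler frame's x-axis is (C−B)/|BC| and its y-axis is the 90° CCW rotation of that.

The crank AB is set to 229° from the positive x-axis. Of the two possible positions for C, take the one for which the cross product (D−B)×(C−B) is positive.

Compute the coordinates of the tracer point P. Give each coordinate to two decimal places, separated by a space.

-0.89 1.55

A=(0,0), D=(6.00,0)
B = A + 1.00·(cos229°, sin229°) = (-0.6561, -0.7547)
|BD| = 6.6987
circle(B,10.00) ∩ circle(D,6.00): a=8.1264, h=5.8277
  candidates: C₊=(6.7620,5.9514) cross=39.038; C₋=(8.0752,-5.6297) cross=-39.038
  mode + wants cross > 0 → take C=(6.7620,5.9514) (cross=39.038)
ex = (C−B)/|BC| = (0.7418,0.6706); ey = (-0.6706,0.7418)
P = B + 1.37·ex + 1.87·ey = (-0.8938,1.5512)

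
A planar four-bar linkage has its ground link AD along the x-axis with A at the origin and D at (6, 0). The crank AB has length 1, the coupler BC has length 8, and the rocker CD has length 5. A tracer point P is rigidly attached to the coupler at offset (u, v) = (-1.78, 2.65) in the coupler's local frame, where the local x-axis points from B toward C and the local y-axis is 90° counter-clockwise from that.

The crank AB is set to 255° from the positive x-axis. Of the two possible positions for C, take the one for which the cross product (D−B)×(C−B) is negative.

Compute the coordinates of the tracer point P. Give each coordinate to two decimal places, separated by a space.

A=(0,0), D=(6.00,0)
B = A + 1.00·(cos255°, sin255°) = (-0.2588, -0.9659)
|BD| = 6.3329
circle(B,8.00) ∩ circle(D,5.00): a=6.2456, h=4.9992
  candidates: C₊=(5.1512,4.9274) cross=31.660; C₋=(6.6762,-4.9541) cross=-31.660
  mode - wants cross < 0 → take C=(6.6762,-4.9541) (cross=-31.660)
ex = (C−B)/|BC| = (0.8669,-0.4985); ey = (0.4985,0.8669)
P = B + -1.78·ex + 2.65·ey = (-0.4808,2.2187)

-0.48 2.22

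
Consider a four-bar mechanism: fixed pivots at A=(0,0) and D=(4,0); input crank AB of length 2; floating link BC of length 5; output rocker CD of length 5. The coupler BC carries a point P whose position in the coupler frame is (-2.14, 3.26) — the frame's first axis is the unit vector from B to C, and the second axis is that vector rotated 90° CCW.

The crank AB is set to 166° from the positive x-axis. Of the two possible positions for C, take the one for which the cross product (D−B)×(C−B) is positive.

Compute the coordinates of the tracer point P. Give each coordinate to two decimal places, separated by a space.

A=(0,0), D=(4.00,0)
B = A + 2.00·(cos166°, sin166°) = (-1.9406, 0.4838)
|BD| = 5.9603
circle(B,5.00) ∩ circle(D,5.00): a=2.9801, h=4.0148
  candidates: C₊=(1.3556,4.2435) cross=23.929; C₋=(0.7038,-3.7597) cross=-23.929
  mode + wants cross > 0 → take C=(1.3556,4.2435) (cross=23.929)
ex = (C−B)/|BC| = (0.6592,0.7519); ey = (-0.7519,0.6592)
P = B + -2.14·ex + 3.26·ey = (-5.8027,1.0238)

-5.80 1.02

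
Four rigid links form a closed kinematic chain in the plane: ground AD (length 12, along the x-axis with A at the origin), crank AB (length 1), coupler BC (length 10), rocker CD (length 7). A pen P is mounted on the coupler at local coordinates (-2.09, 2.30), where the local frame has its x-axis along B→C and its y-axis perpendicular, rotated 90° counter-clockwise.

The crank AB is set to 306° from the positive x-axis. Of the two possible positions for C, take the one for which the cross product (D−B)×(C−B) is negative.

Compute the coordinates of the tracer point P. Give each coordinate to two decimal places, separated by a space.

0.10 2.26

A=(0,0), D=(12.00,0)
B = A + 1.00·(cos306°, sin306°) = (0.5878, -0.8090)
|BD| = 11.4409
circle(B,10.00) ∩ circle(D,7.00): a=7.9493, h=6.0670
  candidates: C₊=(8.0881,5.8049) cross=69.412; C₋=(8.9462,-6.2987) cross=-69.412
  mode - wants cross < 0 → take C=(8.9462,-6.2987) (cross=-69.412)
ex = (C−B)/|BC| = (0.8358,-0.5490); ey = (0.5490,0.8358)
P = B + -2.09·ex + 2.30·ey = (0.1035,2.2608)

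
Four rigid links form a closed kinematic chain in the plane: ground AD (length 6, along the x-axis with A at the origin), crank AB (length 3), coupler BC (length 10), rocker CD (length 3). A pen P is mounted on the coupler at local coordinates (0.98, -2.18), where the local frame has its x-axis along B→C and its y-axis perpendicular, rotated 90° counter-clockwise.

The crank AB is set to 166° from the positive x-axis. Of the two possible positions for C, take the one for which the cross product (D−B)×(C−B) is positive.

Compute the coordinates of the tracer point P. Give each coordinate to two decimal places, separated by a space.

A=(0,0), D=(6.00,0)
B = A + 3.00·(cos166°, sin166°) = (-2.9109, 0.7258)
|BD| = 8.9404
circle(B,10.00) ∩ circle(D,3.00): a=9.5595, h=2.9354
  candidates: C₊=(6.8553,2.8755) cross=26.244; C₋=(6.3787,-2.9760) cross=-26.244
  mode + wants cross > 0 → take C=(6.8553,2.8755) (cross=26.244)
ex = (C−B)/|BC| = (0.9766,0.2150); ey = (-0.2150,0.9766)
P = B + 0.98·ex + -2.18·ey = (-1.4852,-1.1926)

-1.49 -1.19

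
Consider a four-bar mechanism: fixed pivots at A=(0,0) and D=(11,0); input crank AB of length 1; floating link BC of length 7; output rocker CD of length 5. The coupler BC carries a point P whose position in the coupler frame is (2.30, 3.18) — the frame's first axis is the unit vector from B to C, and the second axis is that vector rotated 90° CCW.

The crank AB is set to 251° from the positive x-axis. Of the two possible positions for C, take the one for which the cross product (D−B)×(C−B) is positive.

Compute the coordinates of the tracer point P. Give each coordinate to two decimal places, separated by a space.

0.72 2.84

A=(0,0), D=(11.00,0)
B = A + 1.00·(cos251°, sin251°) = (-0.3256, -0.9455)
|BD| = 11.3650
circle(B,7.00) ∩ circle(D,5.00): a=6.7384, h=1.8959
  candidates: C₊=(6.2317,1.5044) cross=21.547; C₋=(6.5472,-2.2743) cross=-21.547
  mode + wants cross > 0 → take C=(6.2317,1.5044) (cross=21.547)
ex = (C−B)/|BC| = (0.9368,0.3500); ey = (-0.3500,0.9368)
P = B + 2.30·ex + 3.18·ey = (0.7160,2.8383)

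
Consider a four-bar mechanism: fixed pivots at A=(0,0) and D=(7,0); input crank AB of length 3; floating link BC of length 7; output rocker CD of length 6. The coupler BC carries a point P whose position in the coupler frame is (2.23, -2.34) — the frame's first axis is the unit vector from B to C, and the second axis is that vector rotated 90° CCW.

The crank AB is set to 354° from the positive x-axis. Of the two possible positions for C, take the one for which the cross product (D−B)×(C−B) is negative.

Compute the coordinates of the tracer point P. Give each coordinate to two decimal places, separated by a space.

2.38 -3.49

A=(0,0), D=(7.00,0)
B = A + 3.00·(cos354°, sin354°) = (2.9836, -0.3136)
|BD| = 4.0287
circle(B,7.00) ∩ circle(D,6.00): a=3.6278, h=5.9866
  candidates: C₊=(6.1343,5.9372) cross=24.118; C₋=(7.0663,-5.9996) cross=-24.118
  mode - wants cross < 0 → take C=(7.0663,-5.9996) (cross=-24.118)
ex = (C−B)/|BC| = (0.5833,-0.8123); ey = (0.8123,0.5833)
P = B + 2.23·ex + -2.34·ey = (2.3834,-3.4898)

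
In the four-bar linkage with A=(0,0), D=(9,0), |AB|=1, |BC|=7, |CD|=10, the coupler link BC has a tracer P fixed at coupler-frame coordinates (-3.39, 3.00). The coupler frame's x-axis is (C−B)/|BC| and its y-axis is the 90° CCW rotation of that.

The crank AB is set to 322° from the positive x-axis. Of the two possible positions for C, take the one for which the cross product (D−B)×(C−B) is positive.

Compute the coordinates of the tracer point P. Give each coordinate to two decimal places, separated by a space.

-2.45 -3.78

A=(0,0), D=(9.00,0)
B = A + 1.00·(cos322°, sin322°) = (0.7880, -0.6157)
|BD| = 8.2350
circle(B,7.00) ∩ circle(D,10.00): a=1.0210, h=6.9251
  candidates: C₊=(1.2884,6.3664) cross=57.029; C₋=(2.3239,-7.4451) cross=-57.029
  mode + wants cross > 0 → take C=(1.2884,6.3664) (cross=57.029)
ex = (C−B)/|BC| = (0.0715,0.9974); ey = (-0.9974,0.0715)
P = B + -3.39·ex + 3.00·ey = (-2.4467,-3.7825)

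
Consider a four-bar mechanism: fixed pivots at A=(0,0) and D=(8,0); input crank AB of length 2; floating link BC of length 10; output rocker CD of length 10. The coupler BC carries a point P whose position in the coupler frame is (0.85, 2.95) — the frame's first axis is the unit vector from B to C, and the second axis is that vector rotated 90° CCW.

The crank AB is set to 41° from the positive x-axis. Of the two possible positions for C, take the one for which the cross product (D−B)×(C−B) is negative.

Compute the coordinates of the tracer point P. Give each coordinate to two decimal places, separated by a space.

A=(0,0), D=(8.00,0)
B = A + 2.00·(cos41°, sin41°) = (1.5094, 1.3121)
|BD| = 6.6219
circle(B,10.00) ∩ circle(D,10.00): a=3.3109, h=9.4360
  candidates: C₊=(6.6244,9.9049) cross=62.484; C₋=(2.8850,-8.5928) cross=-62.484
  mode - wants cross < 0 → take C=(2.8850,-8.5928) (cross=-62.484)
ex = (C−B)/|BC| = (0.1376,-0.9905); ey = (0.9905,0.1376)
P = B + 0.85·ex + 2.95·ey = (4.5483,0.8760)

4.55 0.88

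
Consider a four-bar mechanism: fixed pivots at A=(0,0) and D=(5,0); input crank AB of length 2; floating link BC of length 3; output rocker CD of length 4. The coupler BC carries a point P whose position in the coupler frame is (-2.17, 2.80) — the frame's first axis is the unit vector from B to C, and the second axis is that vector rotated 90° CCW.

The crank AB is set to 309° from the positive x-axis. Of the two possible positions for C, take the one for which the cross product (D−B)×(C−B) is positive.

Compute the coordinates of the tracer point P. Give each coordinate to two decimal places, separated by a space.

-1.55 -3.71

A=(0,0), D=(5.00,0)
B = A + 2.00·(cos309°, sin309°) = (1.2586, -1.5543)
|BD| = 4.0514
circle(B,3.00) ∩ circle(D,4.00): a=1.1618, h=2.7659
  candidates: C₊=(1.2704,1.4457) cross=11.206; C₋=(3.3927,-3.6628) cross=-11.206
  mode + wants cross > 0 → take C=(1.2704,1.4457) (cross=11.206)
ex = (C−B)/|BC| = (0.0039,1.0000); ey = (-1.0000,0.0039)
P = B + -2.17·ex + 2.80·ey = (-1.5498,-3.7133)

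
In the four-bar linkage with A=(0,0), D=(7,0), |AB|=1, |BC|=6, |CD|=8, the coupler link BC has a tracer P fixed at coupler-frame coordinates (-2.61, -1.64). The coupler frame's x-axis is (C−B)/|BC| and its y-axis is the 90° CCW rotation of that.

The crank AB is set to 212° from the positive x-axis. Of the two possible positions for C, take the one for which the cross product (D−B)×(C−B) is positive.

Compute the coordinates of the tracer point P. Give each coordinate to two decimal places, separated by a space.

A=(0,0), D=(7.00,0)
B = A + 1.00·(cos212°, sin212°) = (-0.8480, -0.5299)
|BD| = 7.8659
circle(B,6.00) ∩ circle(D,8.00): a=2.1531, h=5.6004
  candidates: C₊=(0.9229,5.2028) cross=44.052; C₋=(1.6775,-5.9725) cross=-44.052
  mode + wants cross > 0 → take C=(0.9229,5.2028) (cross=44.052)
ex = (C−B)/|BC| = (0.2952,0.9554); ey = (-0.9554,0.2952)
P = B + -2.61·ex + -1.64·ey = (-0.0515,-3.5077)

-0.05 -3.51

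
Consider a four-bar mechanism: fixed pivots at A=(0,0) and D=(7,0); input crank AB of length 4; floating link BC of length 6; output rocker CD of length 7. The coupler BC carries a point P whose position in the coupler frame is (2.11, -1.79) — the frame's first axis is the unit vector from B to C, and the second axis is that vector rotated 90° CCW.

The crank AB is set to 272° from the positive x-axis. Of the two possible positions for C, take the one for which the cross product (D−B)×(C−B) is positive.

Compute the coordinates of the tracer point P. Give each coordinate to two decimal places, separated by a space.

1.98 -1.93

A=(0,0), D=(7.00,0)
B = A + 4.00·(cos272°, sin272°) = (0.1396, -3.9976)
|BD| = 7.9401
circle(B,6.00) ∩ circle(D,7.00): a=3.1514, h=5.1057
  candidates: C₊=(0.2919,2.0005) cross=40.540; C₋=(5.4330,-6.8224) cross=-40.540
  mode + wants cross > 0 → take C=(0.2919,2.0005) (cross=40.540)
ex = (C−B)/|BC| = (0.0254,0.9997); ey = (-0.9997,0.0254)
P = B + 2.11·ex + -1.79·ey = (1.9826,-1.9337)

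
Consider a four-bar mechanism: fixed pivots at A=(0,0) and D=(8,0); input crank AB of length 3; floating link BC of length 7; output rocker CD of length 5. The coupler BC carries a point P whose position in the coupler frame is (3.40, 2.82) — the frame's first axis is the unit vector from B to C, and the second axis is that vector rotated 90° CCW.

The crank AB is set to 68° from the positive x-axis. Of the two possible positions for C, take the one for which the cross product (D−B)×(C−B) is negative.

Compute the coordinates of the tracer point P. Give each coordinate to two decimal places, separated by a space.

5.20 1.07

A=(0,0), D=(8.00,0)
B = A + 3.00·(cos68°, sin68°) = (1.1238, 2.7816)
|BD| = 7.4175
circle(B,7.00) ∩ circle(D,5.00): a=5.3265, h=4.5418
  candidates: C₊=(7.7648,4.9945) cross=33.689; C₋=(4.3585,-3.4263) cross=-33.689
  mode - wants cross < 0 → take C=(4.3585,-3.4263) (cross=-33.689)
ex = (C−B)/|BC| = (0.4621,-0.8868); ey = (0.8868,0.4621)
P = B + 3.40·ex + 2.82·ey = (5.1958,1.0694)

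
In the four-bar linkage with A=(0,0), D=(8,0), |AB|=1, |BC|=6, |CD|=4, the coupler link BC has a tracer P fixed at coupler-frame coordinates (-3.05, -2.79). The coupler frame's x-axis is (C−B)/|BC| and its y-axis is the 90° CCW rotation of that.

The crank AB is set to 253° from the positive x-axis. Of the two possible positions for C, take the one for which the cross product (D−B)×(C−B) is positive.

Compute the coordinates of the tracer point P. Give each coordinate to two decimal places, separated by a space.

-1.33 -4.96

A=(0,0), D=(8.00,0)
B = A + 1.00·(cos253°, sin253°) = (-0.2924, -0.9563)
|BD| = 8.3473
circle(B,6.00) ∩ circle(D,4.00): a=5.3717, h=2.6731
  candidates: C₊=(4.7377,2.3146) cross=22.313; C₋=(5.3502,-2.9964) cross=-22.313
  mode + wants cross > 0 → take C=(4.7377,2.3146) (cross=22.313)
ex = (C−B)/|BC| = (0.8383,0.5451); ey = (-0.5451,0.8383)
P = B + -3.05·ex + -2.79·ey = (-1.3284,-4.9580)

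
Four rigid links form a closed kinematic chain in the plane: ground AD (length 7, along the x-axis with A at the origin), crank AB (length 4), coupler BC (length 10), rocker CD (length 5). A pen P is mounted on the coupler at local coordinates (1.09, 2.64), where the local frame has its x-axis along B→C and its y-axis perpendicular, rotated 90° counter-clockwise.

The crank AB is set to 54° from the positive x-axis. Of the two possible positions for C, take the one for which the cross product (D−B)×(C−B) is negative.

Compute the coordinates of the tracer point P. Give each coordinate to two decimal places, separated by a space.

A=(0,0), D=(7.00,0)
B = A + 4.00·(cos54°, sin54°) = (2.3511, 3.2361)
|BD| = 5.6643
circle(B,10.00) ∩ circle(D,5.00): a=9.4526, h=3.2632
  candidates: C₊=(11.9735,0.5140) cross=18.484; C₋=(8.2449,-4.8426) cross=-18.484
  mode - wants cross < 0 → take C=(8.2449,-4.8426) (cross=-18.484)
ex = (C−B)/|BC| = (0.5894,-0.8079); ey = (0.8079,0.5894)
P = B + 1.09·ex + 2.64·ey = (5.1263,3.9114)

5.13 3.91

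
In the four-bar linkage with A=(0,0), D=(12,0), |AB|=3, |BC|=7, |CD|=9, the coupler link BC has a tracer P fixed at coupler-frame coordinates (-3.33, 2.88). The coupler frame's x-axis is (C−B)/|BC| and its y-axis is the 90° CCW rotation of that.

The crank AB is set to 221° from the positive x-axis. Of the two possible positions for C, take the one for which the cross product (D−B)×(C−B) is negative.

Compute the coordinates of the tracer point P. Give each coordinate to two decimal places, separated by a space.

-4.29 1.94

A=(0,0), D=(12.00,0)
B = A + 3.00·(cos221°, sin221°) = (-2.2641, -1.9682)
|BD| = 14.3993
circle(B,7.00) ∩ circle(D,9.00): a=6.0885, h=3.4541
  candidates: C₊=(3.2951,2.2857) cross=49.736; C₋=(4.2393,-4.5576) cross=-49.736
  mode - wants cross < 0 → take C=(4.2393,-4.5576) (cross=-49.736)
ex = (C−B)/|BC| = (0.9291,-0.3699); ey = (0.3699,0.9291)
P = B + -3.33·ex + 2.88·ey = (-4.2925,1.9394)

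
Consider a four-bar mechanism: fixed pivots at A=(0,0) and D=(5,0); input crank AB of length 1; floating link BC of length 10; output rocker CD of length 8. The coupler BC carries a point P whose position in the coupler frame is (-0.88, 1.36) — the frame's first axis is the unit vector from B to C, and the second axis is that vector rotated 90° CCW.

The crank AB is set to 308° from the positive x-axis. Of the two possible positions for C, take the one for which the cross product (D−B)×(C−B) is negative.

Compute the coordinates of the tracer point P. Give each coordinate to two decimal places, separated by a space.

0.84 0.82

A=(0,0), D=(5.00,0)
B = A + 1.00·(cos308°, sin308°) = (0.6157, -0.7880)
|BD| = 4.4546
circle(B,10.00) ∩ circle(D,8.00): a=6.2681, h=7.7917
  candidates: C₊=(5.4065,7.9897) cross=34.709; C₋=(8.1632,-7.3481) cross=-34.709
  mode - wants cross < 0 → take C=(8.1632,-7.3481) (cross=-34.709)
ex = (C−B)/|BC| = (0.7548,-0.6560); ey = (0.6560,0.7548)
P = B + -0.88·ex + 1.36·ey = (0.8436,0.8157)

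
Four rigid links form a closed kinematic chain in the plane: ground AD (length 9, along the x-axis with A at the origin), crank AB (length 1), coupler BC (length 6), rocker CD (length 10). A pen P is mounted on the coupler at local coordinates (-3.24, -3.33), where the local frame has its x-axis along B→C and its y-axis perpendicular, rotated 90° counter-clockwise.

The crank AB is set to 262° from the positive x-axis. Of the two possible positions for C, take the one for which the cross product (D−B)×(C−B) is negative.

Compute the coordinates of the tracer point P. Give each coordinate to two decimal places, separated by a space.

A=(0,0), D=(9.00,0)
B = A + 1.00·(cos262°, sin262°) = (-0.1392, -0.9903)
|BD| = 9.1927
circle(B,6.00) ∩ circle(D,10.00): a=1.1153, h=5.8954
  candidates: C₊=(0.3346,4.9910) cross=54.195; C₋=(1.6047,-6.7312) cross=-54.195
  mode - wants cross < 0 → take C=(1.6047,-6.7312) (cross=-54.195)
ex = (C−B)/|BC| = (0.2906,-0.9568); ey = (0.9568,0.2906)
P = B + -3.24·ex + -3.33·ey = (-4.2671,1.1420)

-4.27 1.14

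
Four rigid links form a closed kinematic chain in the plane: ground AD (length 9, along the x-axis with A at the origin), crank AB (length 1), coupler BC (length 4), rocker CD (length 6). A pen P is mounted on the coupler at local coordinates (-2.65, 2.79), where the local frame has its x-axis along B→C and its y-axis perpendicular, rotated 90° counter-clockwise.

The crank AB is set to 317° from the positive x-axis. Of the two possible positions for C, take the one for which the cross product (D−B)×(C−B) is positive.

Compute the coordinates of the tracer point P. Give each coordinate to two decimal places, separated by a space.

-3.12 -0.74

A=(0,0), D=(9.00,0)
B = A + 1.00·(cos317°, sin317°) = (0.7314, -0.6820)
|BD| = 8.2967
circle(B,4.00) ∩ circle(D,6.00): a=2.9431, h=2.7089
  candidates: C₊=(3.4418,2.2597) cross=22.475; C₋=(3.8871,-3.1398) cross=-22.475
  mode + wants cross > 0 → take C=(3.4418,2.2597) (cross=22.475)
ex = (C−B)/|BC| = (0.6776,0.7354); ey = (-0.7354,0.6776)
P = B + -2.65·ex + 2.79·ey = (-3.1161,-0.7403)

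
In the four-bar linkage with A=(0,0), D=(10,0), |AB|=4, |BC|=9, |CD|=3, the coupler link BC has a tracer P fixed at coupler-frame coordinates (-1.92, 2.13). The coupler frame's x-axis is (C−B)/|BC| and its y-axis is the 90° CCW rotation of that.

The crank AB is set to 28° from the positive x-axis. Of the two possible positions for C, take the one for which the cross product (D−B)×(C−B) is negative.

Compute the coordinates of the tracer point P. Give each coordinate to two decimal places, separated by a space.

2.97 4.69

A=(0,0), D=(10.00,0)
B = A + 4.00·(cos28°, sin28°) = (3.5318, 1.8779)
|BD| = 6.7353
circle(B,9.00) ∩ circle(D,3.00): a=8.7126, h=2.2561
  candidates: C₊=(12.5280,1.6154) cross=15.196; C₋=(11.2699,-2.7180) cross=-15.196
  mode - wants cross < 0 → take C=(11.2699,-2.7180) (cross=-15.196)
ex = (C−B)/|BC| = (0.8598,-0.5107); ey = (0.5107,0.8598)
P = B + -1.92·ex + 2.13·ey = (2.9687,4.6897)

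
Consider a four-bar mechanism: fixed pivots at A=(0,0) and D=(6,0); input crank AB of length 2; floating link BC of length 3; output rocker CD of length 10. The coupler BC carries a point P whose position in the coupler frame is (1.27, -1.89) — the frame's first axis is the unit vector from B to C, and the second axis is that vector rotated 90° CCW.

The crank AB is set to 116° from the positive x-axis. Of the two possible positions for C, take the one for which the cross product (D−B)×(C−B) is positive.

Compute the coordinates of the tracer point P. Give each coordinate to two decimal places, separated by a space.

A=(0,0), D=(6.00,0)
B = A + 2.00·(cos116°, sin116°) = (-0.8767, 1.7976)
|BD| = 7.1078
circle(B,3.00) ∩ circle(D,10.00): a=-2.8475, h=0.9443
  candidates: C₊=(-3.3929,3.4313) cross=6.712; C₋=(-3.8705,1.6041) cross=-6.712
  mode + wants cross > 0 → take C=(-3.3929,3.4313) (cross=6.712)
ex = (C−B)/|BC| = (-0.8387,0.5446); ey = (-0.5446,-0.8387)
P = B + 1.27·ex + -1.89·ey = (-0.9126,4.0744)

-0.91 4.07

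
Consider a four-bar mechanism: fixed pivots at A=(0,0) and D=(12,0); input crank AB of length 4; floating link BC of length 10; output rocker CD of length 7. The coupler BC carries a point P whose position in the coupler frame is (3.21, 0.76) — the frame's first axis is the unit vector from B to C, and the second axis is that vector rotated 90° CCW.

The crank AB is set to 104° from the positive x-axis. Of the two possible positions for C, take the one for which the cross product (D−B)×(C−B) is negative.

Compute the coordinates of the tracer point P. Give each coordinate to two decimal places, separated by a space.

1.79 2.06

A=(0,0), D=(12.00,0)
B = A + 4.00·(cos104°, sin104°) = (-0.9677, 3.8812)
|BD| = 13.5360
circle(B,10.00) ∩ circle(D,7.00): a=8.6519, h=5.0145
  candidates: C₊=(8.7587,6.2044) cross=67.876; C₋=(5.8831,-3.4035) cross=-67.876
  mode - wants cross < 0 → take C=(5.8831,-3.4035) (cross=-67.876)
ex = (C−B)/|BC| = (0.6851,-0.7285); ey = (0.7285,0.6851)
P = B + 3.21·ex + 0.76·ey = (1.7851,2.0635)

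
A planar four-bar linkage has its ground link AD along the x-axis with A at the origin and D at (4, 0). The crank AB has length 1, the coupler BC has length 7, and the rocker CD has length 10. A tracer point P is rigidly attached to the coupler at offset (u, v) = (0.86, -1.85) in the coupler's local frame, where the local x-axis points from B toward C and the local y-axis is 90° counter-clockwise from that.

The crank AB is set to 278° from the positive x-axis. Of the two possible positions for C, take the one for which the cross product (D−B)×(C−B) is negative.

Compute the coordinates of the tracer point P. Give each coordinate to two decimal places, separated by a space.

A=(0,0), D=(4.00,0)
B = A + 1.00·(cos278°, sin278°) = (0.1392, -0.9903)
|BD| = 3.9858
circle(B,7.00) ∩ circle(D,10.00): a=-4.4048, h=5.4404
  candidates: C₊=(-5.4792,3.1852) cross=21.684; C₋=(-2.7759,-7.3544) cross=-21.684
  mode - wants cross < 0 → take C=(-2.7759,-7.3544) (cross=-21.684)
ex = (C−B)/|BC| = (-0.4164,-0.9092); ey = (0.9092,-0.4164)
P = B + 0.86·ex + -1.85·ey = (-1.9009,-1.0017)

-1.90 -1.00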